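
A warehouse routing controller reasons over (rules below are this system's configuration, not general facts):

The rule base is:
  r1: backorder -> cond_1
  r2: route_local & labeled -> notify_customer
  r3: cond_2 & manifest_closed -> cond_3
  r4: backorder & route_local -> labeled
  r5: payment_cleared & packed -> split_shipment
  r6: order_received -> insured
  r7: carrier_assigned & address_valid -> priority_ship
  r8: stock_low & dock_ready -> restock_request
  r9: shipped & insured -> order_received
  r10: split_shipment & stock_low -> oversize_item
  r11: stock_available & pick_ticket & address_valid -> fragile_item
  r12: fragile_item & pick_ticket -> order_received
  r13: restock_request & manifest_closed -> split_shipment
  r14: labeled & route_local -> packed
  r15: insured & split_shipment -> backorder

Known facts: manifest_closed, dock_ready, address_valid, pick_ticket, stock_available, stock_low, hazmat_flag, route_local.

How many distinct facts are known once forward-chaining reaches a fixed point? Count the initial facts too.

19

[1] r8 [stock_low & dock_ready -> restock_request]; r11 [stock_available & pick_ticket & address_valid -> fragile_item]. ⇒ new: restock_request, fragile_item.
[2] r12 [fragile_item & pick_ticket -> order_received]; r13 [restock_request & manifest_closed -> split_shipment]. ⇒ new: order_received, split_shipment.
[3] r6 [order_received -> insured]; r10 [split_shipment & stock_low -> oversize_item]. ⇒ new: insured, oversize_item.
[4] r15 [insured & split_shipment -> backorder]. ⇒ new: backorder.
[5] r1 [backorder -> cond_1]; r4 [backorder & route_local -> labeled]. ⇒ new: cond_1, labeled.
[6] r2 [route_local & labeled -> notify_customer]; r14 [labeled & route_local -> packed]. ⇒ new: notify_customer, packed.
Closure: {address_valid, backorder, cond_1, dock_ready, fragile_item, hazmat_flag, insured, labeled, manifest_closed, notify_customer, order_received, oversize_item, packed, pick_ticket, restock_request, route_local, split_shipment, stock_available, stock_low} — 19 facts.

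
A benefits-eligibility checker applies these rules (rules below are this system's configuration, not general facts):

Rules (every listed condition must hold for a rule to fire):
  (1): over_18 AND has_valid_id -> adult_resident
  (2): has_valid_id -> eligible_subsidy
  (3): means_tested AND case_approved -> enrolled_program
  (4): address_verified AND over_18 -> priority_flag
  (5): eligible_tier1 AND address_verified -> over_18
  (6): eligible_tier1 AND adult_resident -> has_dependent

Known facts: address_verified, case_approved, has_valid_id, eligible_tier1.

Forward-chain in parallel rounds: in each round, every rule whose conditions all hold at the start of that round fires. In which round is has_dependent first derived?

3

Round 1 — (2), (5), derive eligible_subsidy, over_18.
Round 2 — (1), (4), derive adult_resident, priority_flag.
Round 3 — (6), derive has_dependent.
has_dependent first appears in round 3.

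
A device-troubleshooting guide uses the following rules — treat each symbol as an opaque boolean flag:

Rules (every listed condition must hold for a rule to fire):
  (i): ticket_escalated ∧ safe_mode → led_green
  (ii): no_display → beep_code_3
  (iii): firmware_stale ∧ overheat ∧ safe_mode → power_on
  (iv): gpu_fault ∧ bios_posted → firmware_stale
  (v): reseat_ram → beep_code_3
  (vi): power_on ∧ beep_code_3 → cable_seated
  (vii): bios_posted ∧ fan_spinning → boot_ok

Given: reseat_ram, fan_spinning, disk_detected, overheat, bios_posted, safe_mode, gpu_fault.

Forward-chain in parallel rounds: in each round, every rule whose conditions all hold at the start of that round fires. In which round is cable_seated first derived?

3

[1] (iv) [gpu_fault ∧ bios_posted → firmware_stale]; (v) [reseat_ram → beep_code_3]; (vii) [bios_posted ∧ fan_spinning → boot_ok]. ⇒ new: firmware_stale, beep_code_3, boot_ok.
[2] (iii) [firmware_stale ∧ overheat ∧ safe_mode → power_on]. ⇒ new: power_on.
[3] (vi) [power_on ∧ beep_code_3 → cable_seated]. ⇒ new: cable_seated.
cable_seated first appears in round 3.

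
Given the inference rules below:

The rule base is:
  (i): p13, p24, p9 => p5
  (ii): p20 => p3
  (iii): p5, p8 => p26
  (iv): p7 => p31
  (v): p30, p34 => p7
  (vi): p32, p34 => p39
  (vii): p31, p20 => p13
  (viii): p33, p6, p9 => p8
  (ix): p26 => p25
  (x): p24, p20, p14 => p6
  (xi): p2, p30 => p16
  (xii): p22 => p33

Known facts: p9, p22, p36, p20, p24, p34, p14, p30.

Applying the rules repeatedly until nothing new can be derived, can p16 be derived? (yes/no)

no

Round 1: (ii) [p20 => p3]; (v) [p30, p34 => p7]; (x) [p24, p20, p14 => p6]; (xii) [p22 => p33]. Adds p3, p7, p6, p33.
Round 2: (iv) [p7 => p31]; (viii) [p33, p6, p9 => p8]. Adds p31, p8.
Round 3: (vii) [p31, p20 => p13]. Adds p13.
Round 4: (i) [p13, p24, p9 => p5]. Adds p5.
Round 5: (iii) [p5, p8 => p26]. Adds p26.
Round 6: (ix) [p26 => p25]. Adds p25.
Fixed point reached. p16 is concluded only by (xi); (xi) needs p2 (never derived).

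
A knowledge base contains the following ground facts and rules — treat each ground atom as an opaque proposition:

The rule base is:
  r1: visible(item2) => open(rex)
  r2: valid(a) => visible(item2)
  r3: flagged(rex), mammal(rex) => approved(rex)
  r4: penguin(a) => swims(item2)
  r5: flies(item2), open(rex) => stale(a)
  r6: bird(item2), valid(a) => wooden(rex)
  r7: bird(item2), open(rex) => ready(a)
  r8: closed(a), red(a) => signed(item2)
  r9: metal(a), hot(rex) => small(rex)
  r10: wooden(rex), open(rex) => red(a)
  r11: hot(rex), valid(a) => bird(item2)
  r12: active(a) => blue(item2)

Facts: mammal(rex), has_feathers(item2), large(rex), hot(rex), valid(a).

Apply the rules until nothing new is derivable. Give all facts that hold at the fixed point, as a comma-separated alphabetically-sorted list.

Round 1 fires r2, r11, giving visible(item2), bird(item2).
Round 2 fires r1, r6, giving open(rex), wooden(rex).
Round 3 fires r7, r10, giving ready(a), red(a).

bird(item2), has_feathers(item2), hot(rex), large(rex), mammal(rex), open(rex), ready(a), red(a), valid(a), visible(item2), wooden(rex)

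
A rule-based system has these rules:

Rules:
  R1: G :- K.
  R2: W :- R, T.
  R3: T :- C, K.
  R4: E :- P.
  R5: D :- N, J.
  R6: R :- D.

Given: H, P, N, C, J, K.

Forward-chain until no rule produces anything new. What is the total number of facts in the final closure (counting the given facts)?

12

Round 1 — R1, R3, R4, R5, derive G, T, E, D.
Round 2 — R6, derive R.
Round 3 — R2, derive W.
Closure: {C, D, E, G, H, J, K, N, P, R, T, W} — 12 facts.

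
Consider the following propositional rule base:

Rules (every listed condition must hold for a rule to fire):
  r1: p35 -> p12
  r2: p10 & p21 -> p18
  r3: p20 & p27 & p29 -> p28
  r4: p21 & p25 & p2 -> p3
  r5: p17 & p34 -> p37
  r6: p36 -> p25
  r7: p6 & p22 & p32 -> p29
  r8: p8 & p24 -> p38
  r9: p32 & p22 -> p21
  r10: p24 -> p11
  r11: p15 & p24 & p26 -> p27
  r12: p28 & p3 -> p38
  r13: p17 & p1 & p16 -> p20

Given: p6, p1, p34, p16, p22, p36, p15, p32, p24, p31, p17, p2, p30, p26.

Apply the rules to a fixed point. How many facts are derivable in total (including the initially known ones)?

Round 1: r5 [p17 & p34 -> p37]; r6 [p36 -> p25]; r7 [p6 & p22 & p32 -> p29]; r9 [p32 & p22 -> p21]; r10 [p24 -> p11]; r11 [p15 & p24 & p26 -> p27]; r13 [p17 & p1 & p16 -> p20]. Adds p37, p25, p29, p21, p11, p27, p20.
Round 2: r3 [p20 & p27 & p29 -> p28]; r4 [p21 & p25 & p2 -> p3]. Adds p28, p3.
Round 3: r12 [p28 & p3 -> p38]. Adds p38.
Closure: {p1, p11, p15, p16, p17, p2, p20, p21, p22, p24, p25, p26, p27, p28, p29, p3, p30, p31, p32, p34, p36, p37, p38, p6} — 24 facts.

24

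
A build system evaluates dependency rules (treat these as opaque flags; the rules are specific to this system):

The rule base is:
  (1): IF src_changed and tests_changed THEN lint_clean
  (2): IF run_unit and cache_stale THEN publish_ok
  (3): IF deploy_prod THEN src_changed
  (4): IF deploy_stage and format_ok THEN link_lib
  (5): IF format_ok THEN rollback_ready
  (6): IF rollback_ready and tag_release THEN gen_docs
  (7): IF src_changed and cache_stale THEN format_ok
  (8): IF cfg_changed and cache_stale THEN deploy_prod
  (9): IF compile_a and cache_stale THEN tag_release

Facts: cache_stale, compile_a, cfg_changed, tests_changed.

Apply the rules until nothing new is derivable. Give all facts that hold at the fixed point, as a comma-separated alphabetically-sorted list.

cache_stale, cfg_changed, compile_a, deploy_prod, format_ok, gen_docs, lint_clean, rollback_ready, src_changed, tag_release, tests_changed

Round 1 fires (8), (9), giving deploy_prod, tag_release.
Round 2 fires (3), giving src_changed.
Round 3 fires (1), (7), giving lint_clean, format_ok.
Round 4 fires (5), giving rollback_ready.
Round 5 fires (6), giving gen_docs.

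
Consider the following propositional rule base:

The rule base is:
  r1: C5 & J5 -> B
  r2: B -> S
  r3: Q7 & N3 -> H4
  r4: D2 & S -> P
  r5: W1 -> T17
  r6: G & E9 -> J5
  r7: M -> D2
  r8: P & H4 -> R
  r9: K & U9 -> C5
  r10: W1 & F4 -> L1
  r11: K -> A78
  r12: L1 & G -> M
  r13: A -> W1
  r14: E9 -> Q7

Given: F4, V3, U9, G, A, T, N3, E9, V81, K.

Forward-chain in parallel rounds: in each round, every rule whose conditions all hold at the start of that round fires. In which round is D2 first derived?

4

Round 1 — r6, r9, r11, r13, r14, derive J5, C5, A78, W1, Q7.
Round 2 — r1, r3, r5, r10, derive B, H4, T17, L1.
Round 3 — r2, r12, derive S, M.
Round 4 — r7, derive D2.
D2 first appears in round 4.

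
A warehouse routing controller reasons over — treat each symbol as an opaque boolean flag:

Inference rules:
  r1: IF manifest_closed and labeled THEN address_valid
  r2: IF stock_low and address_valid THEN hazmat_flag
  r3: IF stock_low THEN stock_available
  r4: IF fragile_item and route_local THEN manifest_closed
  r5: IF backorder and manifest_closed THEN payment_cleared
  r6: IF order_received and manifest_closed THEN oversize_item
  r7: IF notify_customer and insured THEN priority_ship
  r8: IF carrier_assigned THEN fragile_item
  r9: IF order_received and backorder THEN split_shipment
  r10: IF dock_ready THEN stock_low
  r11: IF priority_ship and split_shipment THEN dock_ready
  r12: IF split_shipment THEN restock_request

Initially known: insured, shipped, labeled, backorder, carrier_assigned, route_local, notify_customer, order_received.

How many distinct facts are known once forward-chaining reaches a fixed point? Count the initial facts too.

20

Round 1: r7 [IF notify_customer and insured THEN priority_ship]; r8 [IF carrier_assigned THEN fragile_item]; r9 [IF order_received and backorder THEN split_shipment]. New: priority_ship, fragile_item, split_shipment.
Round 2: r4 [IF fragile_item and route_local THEN manifest_closed]; r11 [IF priority_ship and split_shipment THEN dock_ready]; r12 [IF split_shipment THEN restock_request]. New: manifest_closed, dock_ready, restock_request.
Round 3: r1 [IF manifest_closed and labeled THEN address_valid]; r5 [IF backorder and manifest_closed THEN payment_cleared]; r6 [IF order_received and manifest_closed THEN oversize_item]; r10 [IF dock_ready THEN stock_low]. New: address_valid, payment_cleared, oversize_item, stock_low.
Round 4: r2 [IF stock_low and address_valid THEN hazmat_flag]; r3 [IF stock_low THEN stock_available]. New: hazmat_flag, stock_available.
Closure: {address_valid, backorder, carrier_assigned, dock_ready, fragile_item, hazmat_flag, insured, labeled, manifest_closed, notify_customer, order_received, oversize_item, payment_cleared, priority_ship, restock_request, route_local, shipped, split_shipment, stock_available, stock_low} — 20 facts.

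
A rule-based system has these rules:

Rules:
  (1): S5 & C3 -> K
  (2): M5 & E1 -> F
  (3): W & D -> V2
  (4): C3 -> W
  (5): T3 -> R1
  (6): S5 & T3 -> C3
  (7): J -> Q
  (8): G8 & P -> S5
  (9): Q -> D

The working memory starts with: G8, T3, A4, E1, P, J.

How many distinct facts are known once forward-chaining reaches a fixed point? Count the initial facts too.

Round 1: (5) [T3 -> R1]; (7) [J -> Q]; (8) [G8 & P -> S5]. Adds R1, Q, S5.
Round 2: (6) [S5 & T3 -> C3]; (9) [Q -> D]. Adds C3, D.
Round 3: (1) [S5 & C3 -> K]; (4) [C3 -> W]. Adds K, W.
Round 4: (3) [W & D -> V2]. Adds V2.
Closure: {A4, C3, D, E1, G8, J, K, P, Q, R1, S5, T3, V2, W} — 14 facts.

14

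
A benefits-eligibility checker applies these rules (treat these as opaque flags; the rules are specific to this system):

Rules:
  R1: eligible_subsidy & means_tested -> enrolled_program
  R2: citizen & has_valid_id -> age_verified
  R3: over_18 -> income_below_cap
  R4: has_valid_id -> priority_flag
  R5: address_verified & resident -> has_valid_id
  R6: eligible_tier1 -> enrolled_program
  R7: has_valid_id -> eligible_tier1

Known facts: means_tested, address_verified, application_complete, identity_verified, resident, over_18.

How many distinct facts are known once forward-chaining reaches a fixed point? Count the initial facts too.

Round 1 — R3, R5, derive income_below_cap, has_valid_id.
Round 2 — R4, R7, derive priority_flag, eligible_tier1.
Round 3 — R6, derive enrolled_program.
Closure: {address_verified, application_complete, eligible_tier1, enrolled_program, has_valid_id, identity_verified, income_below_cap, means_tested, over_18, priority_flag, resident} — 11 facts.

11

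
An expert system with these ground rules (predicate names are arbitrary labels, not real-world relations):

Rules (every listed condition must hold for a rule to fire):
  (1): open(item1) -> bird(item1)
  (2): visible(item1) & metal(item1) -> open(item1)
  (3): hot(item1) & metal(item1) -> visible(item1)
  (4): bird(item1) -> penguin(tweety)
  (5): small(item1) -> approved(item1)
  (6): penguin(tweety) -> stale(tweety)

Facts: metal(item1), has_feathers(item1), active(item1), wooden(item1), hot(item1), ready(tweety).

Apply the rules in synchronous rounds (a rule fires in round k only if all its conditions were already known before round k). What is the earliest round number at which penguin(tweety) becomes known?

[1] (3) [hot(item1) & metal(item1) -> visible(item1)]. ⇒ new: visible(item1).
[2] (2) [visible(item1) & metal(item1) -> open(item1)]. ⇒ new: open(item1).
[3] (1) [open(item1) -> bird(item1)]. ⇒ new: bird(item1).
[4] (4) [bird(item1) -> penguin(tweety)]. ⇒ new: penguin(tweety).
penguin(tweety) first appears in round 4.

4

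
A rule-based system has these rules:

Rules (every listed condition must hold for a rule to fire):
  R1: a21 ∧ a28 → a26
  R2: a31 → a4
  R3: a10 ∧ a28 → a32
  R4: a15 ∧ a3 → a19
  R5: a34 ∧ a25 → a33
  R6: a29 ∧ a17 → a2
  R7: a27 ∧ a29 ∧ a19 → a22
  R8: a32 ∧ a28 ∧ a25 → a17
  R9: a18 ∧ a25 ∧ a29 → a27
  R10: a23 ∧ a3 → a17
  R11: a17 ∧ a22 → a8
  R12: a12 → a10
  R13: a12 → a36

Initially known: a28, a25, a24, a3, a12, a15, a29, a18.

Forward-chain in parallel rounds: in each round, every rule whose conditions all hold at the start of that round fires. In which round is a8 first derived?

Round 1: R4 [a15 ∧ a3 → a19]; R9 [a18 ∧ a25 ∧ a29 → a27]; R12 [a12 → a10]; R13 [a12 → a36]. New: a19, a27, a10, a36.
Round 2: R3 [a10 ∧ a28 → a32]; R7 [a27 ∧ a29 ∧ a19 → a22]. New: a32, a22.
Round 3: R8 [a32 ∧ a28 ∧ a25 → a17]. New: a17.
Round 4: R6 [a29 ∧ a17 → a2]; R11 [a17 ∧ a22 → a8]. New: a2, a8.
a8 first appears in round 4.

4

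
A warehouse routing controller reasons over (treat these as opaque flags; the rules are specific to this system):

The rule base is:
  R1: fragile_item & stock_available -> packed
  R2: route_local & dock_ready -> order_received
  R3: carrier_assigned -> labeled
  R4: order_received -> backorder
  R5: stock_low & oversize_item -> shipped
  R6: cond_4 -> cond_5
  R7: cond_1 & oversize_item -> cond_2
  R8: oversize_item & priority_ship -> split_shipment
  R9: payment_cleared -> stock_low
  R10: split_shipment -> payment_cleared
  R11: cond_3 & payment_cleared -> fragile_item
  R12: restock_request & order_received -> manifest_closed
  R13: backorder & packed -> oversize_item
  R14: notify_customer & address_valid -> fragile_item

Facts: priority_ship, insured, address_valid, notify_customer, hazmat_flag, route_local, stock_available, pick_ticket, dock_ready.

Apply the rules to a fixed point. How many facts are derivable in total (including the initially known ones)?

18

Round 1: R2 [route_local & dock_ready -> order_received]; R14 [notify_customer & address_valid -> fragile_item]. Adds order_received, fragile_item.
Round 2: R1 [fragile_item & stock_available -> packed]; R4 [order_received -> backorder]. Adds packed, backorder.
Round 3: R13 [backorder & packed -> oversize_item]. Adds oversize_item.
Round 4: R8 [oversize_item & priority_ship -> split_shipment]. Adds split_shipment.
Round 5: R10 [split_shipment -> payment_cleared]. Adds payment_cleared.
Round 6: R9 [payment_cleared -> stock_low]. Adds stock_low.
Round 7: R5 [stock_low & oversize_item -> shipped]. Adds shipped.
Closure: {address_valid, backorder, dock_ready, fragile_item, hazmat_flag, insured, notify_customer, order_received, oversize_item, packed, payment_cleared, pick_ticket, priority_ship, route_local, shipped, split_shipment, stock_available, stock_low} — 18 facts.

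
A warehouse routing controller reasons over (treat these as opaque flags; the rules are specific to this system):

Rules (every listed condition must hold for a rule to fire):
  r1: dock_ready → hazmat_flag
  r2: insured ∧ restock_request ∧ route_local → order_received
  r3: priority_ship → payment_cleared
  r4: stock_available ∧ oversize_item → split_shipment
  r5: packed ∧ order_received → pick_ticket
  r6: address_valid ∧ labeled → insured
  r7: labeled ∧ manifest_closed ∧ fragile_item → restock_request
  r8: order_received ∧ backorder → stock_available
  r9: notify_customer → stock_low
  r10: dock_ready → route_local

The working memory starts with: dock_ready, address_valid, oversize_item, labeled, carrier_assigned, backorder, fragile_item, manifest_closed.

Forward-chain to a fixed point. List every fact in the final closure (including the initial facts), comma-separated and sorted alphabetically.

address_valid, backorder, carrier_assigned, dock_ready, fragile_item, hazmat_flag, insured, labeled, manifest_closed, order_received, oversize_item, restock_request, route_local, split_shipment, stock_available

Round 1 — r1, r6, r7, r10, derive hazmat_flag, insured, restock_request, route_local.
Round 2 — r2, derive order_received.
Round 3 — r8, derive stock_available.
Round 4 — r4, derive split_shipment.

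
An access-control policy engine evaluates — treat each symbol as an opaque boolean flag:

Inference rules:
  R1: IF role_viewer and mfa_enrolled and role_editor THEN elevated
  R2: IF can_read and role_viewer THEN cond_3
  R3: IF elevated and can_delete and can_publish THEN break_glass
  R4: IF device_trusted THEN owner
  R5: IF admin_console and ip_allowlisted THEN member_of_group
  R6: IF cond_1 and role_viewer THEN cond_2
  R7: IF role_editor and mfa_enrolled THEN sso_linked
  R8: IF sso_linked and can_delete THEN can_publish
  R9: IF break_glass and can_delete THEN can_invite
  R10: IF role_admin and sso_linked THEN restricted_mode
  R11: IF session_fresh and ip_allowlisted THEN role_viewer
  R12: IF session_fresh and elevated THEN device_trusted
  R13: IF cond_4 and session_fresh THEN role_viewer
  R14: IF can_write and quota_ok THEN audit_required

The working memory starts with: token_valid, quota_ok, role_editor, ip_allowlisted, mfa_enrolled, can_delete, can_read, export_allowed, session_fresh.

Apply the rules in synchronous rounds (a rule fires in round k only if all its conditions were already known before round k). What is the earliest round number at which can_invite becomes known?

[1] R7 [IF role_editor and mfa_enrolled THEN sso_linked]; R11 [IF session_fresh and ip_allowlisted THEN role_viewer]. ⇒ new: sso_linked, role_viewer.
[2] R1 [IF role_viewer and mfa_enrolled and role_editor THEN elevated]; R2 [IF can_read and role_viewer THEN cond_3]; R8 [IF sso_linked and can_delete THEN can_publish]. ⇒ new: elevated, cond_3, can_publish.
[3] R3 [IF elevated and can_delete and can_publish THEN break_glass]; R12 [IF session_fresh and elevated THEN device_trusted]. ⇒ new: break_glass, device_trusted.
[4] R4 [IF device_trusted THEN owner]; R9 [IF break_glass and can_delete THEN can_invite]. ⇒ new: owner, can_invite.
can_invite first appears in round 4.

4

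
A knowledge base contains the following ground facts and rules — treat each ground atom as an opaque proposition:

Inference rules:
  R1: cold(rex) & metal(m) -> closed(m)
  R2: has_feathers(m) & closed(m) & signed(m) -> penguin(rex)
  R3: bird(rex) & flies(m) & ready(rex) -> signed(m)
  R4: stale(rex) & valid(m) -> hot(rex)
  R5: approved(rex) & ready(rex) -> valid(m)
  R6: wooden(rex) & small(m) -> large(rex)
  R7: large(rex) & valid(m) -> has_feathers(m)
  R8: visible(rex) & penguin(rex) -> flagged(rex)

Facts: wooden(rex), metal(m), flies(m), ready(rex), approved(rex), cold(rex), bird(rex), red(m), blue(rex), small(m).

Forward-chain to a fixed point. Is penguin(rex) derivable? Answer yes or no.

Round 1 fires R1, R3, R5, R6, giving closed(m), signed(m), valid(m), large(rex).
Round 2 fires R7, giving has_feathers(m).
Round 3 fires R2, giving penguin(rex).
penguin(rex) appears in round 3, so it is derivable.

yes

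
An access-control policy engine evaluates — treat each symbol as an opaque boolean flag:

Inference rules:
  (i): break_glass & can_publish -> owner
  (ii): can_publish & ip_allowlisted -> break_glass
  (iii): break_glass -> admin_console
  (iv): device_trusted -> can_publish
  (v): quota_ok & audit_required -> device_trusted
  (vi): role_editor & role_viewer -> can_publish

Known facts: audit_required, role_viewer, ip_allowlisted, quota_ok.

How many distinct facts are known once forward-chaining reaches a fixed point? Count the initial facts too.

9

Round 1 — (v), derive device_trusted.
Round 2 — (iv), derive can_publish.
Round 3 — (ii), derive break_glass.
Round 4 — (i), (iii), derive owner, admin_console.
Closure: {admin_console, audit_required, break_glass, can_publish, device_trusted, ip_allowlisted, owner, quota_ok, role_viewer} — 9 facts.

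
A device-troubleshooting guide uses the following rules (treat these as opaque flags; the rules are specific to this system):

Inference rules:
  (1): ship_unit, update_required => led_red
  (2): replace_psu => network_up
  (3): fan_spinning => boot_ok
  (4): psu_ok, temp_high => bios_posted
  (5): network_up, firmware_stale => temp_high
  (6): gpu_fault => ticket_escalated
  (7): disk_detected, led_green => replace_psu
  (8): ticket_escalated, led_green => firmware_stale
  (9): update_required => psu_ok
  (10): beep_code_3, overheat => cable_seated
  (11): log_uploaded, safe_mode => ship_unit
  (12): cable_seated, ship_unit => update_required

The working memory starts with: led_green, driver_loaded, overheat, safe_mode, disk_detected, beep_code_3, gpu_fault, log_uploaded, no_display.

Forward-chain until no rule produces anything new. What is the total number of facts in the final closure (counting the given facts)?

20

Round 1 fires (6), (7), (10), (11), giving ticket_escalated, replace_psu, cable_seated, ship_unit.
Round 2 fires (2), (8), (12), giving network_up, firmware_stale, update_required.
Round 3 fires (1), (5), (9), giving led_red, temp_high, psu_ok.
Round 4 fires (4), giving bios_posted.
Closure: {beep_code_3, bios_posted, cable_seated, disk_detected, driver_loaded, firmware_stale, gpu_fault, led_green, led_red, log_uploaded, network_up, no_display, overheat, psu_ok, replace_psu, safe_mode, ship_unit, temp_high, ticket_escalated, update_required} — 20 facts.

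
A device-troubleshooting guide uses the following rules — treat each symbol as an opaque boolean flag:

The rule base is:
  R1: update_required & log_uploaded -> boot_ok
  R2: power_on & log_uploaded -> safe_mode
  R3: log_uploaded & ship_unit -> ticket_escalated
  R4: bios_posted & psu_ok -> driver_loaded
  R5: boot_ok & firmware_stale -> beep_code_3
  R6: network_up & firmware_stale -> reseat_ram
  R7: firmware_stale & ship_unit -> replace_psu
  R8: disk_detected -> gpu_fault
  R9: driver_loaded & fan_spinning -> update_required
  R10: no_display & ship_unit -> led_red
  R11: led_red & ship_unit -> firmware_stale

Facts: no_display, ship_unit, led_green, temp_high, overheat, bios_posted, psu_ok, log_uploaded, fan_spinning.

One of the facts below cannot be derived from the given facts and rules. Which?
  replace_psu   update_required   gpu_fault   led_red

Round 1: R3 [log_uploaded & ship_unit -> ticket_escalated]; R4 [bios_posted & psu_ok -> driver_loaded]; R10 [no_display & ship_unit -> led_red]. New: ticket_escalated, driver_loaded, led_red.
Round 2: R9 [driver_loaded & fan_spinning -> update_required]; R11 [led_red & ship_unit -> firmware_stale]. New: update_required, firmware_stale.
Round 3: R1 [update_required & log_uploaded -> boot_ok]; R7 [firmware_stale & ship_unit -> replace_psu]. New: boot_ok, replace_psu.
Round 4: R5 [boot_ok & firmware_stale -> beep_code_3]. New: beep_code_3.
Derived: update_required (round 2), replace_psu (round 3), led_red (round 1). gpu_fault never appears in any round.

gpu_fault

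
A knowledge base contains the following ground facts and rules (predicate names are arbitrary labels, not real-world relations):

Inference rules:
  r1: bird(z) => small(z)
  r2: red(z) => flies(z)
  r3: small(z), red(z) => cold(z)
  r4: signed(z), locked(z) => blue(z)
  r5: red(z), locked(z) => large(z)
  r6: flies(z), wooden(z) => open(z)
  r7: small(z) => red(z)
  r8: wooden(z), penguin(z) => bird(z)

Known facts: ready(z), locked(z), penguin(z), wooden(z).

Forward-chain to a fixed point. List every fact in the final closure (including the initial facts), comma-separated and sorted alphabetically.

bird(z), cold(z), flies(z), large(z), locked(z), open(z), penguin(z), ready(z), red(z), small(z), wooden(z)

Round 1: r8 [wooden(z), penguin(z) => bird(z)]. Adds bird(z).
Round 2: r1 [bird(z) => small(z)]. Adds small(z).
Round 3: r7 [small(z) => red(z)]. Adds red(z).
Round 4: r2 [red(z) => flies(z)]; r3 [small(z), red(z) => cold(z)]; r5 [red(z), locked(z) => large(z)]. Adds flies(z), cold(z), large(z).
Round 5: r6 [flies(z), wooden(z) => open(z)]. Adds open(z).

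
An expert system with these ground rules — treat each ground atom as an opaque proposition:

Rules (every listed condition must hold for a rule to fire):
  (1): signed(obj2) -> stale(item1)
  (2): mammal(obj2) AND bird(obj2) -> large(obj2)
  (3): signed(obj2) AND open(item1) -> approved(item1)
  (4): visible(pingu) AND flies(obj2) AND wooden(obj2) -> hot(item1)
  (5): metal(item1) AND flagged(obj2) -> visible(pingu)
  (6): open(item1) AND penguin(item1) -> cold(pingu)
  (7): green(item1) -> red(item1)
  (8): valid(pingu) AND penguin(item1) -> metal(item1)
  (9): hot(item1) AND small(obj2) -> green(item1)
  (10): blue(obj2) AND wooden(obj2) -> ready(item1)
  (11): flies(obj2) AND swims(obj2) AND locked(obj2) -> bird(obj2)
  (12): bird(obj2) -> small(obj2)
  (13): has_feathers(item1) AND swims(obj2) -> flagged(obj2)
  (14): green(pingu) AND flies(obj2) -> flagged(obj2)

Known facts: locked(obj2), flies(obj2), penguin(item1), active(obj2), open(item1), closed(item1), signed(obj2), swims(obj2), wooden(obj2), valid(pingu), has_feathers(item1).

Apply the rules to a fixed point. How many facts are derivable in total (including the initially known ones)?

Round 1: (1) [signed(obj2) -> stale(item1)]; (3) [signed(obj2) AND open(item1) -> approved(item1)]; (6) [open(item1) AND penguin(item1) -> cold(pingu)]; (8) [valid(pingu) AND penguin(item1) -> metal(item1)]; (11) [flies(obj2) AND swims(obj2) AND locked(obj2) -> bird(obj2)]; (13) [has_feathers(item1) AND swims(obj2) -> flagged(obj2)]. New: stale(item1), approved(item1), cold(pingu), metal(item1), bird(obj2), flagged(obj2).
Round 2: (5) [metal(item1) AND flagged(obj2) -> visible(pingu)]; (12) [bird(obj2) -> small(obj2)]. New: visible(pingu), small(obj2).
Round 3: (4) [visible(pingu) AND flies(obj2) AND wooden(obj2) -> hot(item1)]. New: hot(item1).
Round 4: (9) [hot(item1) AND small(obj2) -> green(item1)]. New: green(item1).
Round 5: (7) [green(item1) -> red(item1)]. New: red(item1).
Closure: {active(obj2), approved(item1), bird(obj2), closed(item1), cold(pingu), flagged(obj2), flies(obj2), green(item1), has_feathers(item1), hot(item1), locked(obj2), metal(item1), open(item1), penguin(item1), red(item1), signed(obj2), small(obj2), stale(item1), swims(obj2), valid(pingu), visible(pingu), wooden(obj2)} — 22 facts.

22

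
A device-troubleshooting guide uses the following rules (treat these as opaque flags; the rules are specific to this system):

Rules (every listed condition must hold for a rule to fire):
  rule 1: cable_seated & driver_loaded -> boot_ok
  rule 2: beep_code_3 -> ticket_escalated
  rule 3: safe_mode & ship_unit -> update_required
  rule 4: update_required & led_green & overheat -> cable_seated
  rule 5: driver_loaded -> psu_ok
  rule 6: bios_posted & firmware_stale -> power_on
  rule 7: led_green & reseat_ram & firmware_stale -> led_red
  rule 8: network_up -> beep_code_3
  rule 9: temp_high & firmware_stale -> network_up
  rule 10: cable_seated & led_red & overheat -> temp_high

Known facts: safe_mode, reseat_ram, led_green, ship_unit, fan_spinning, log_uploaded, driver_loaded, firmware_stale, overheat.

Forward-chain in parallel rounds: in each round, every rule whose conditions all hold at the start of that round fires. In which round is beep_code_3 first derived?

Round 1: rule 3 [safe_mode & ship_unit -> update_required]; rule 5 [driver_loaded -> psu_ok]; rule 7 [led_green & reseat_ram & firmware_stale -> led_red]. New: update_required, psu_ok, led_red.
Round 2: rule 4 [update_required & led_green & overheat -> cable_seated]. New: cable_seated.
Round 3: rule 1 [cable_seated & driver_loaded -> boot_ok]; rule 10 [cable_seated & led_red & overheat -> temp_high]. New: boot_ok, temp_high.
Round 4: rule 9 [temp_high & firmware_stale -> network_up]. New: network_up.
Round 5: rule 8 [network_up -> beep_code_3]. New: beep_code_3.
beep_code_3 first appears in round 5.

5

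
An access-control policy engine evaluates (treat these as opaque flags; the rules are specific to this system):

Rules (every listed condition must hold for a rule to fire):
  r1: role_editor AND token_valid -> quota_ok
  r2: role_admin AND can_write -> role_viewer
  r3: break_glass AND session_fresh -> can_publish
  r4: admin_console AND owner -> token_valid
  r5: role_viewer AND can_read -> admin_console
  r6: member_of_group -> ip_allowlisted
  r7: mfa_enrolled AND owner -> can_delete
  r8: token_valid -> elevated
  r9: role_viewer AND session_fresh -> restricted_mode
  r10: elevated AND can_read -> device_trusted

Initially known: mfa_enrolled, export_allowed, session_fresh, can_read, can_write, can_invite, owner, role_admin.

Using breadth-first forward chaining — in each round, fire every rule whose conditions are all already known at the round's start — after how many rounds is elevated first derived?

Round 1 fires r2, r7, giving role_viewer, can_delete.
Round 2 fires r5, r9, giving admin_console, restricted_mode.
Round 3 fires r4, giving token_valid.
Round 4 fires r8, giving elevated.
elevated first appears in round 4.

4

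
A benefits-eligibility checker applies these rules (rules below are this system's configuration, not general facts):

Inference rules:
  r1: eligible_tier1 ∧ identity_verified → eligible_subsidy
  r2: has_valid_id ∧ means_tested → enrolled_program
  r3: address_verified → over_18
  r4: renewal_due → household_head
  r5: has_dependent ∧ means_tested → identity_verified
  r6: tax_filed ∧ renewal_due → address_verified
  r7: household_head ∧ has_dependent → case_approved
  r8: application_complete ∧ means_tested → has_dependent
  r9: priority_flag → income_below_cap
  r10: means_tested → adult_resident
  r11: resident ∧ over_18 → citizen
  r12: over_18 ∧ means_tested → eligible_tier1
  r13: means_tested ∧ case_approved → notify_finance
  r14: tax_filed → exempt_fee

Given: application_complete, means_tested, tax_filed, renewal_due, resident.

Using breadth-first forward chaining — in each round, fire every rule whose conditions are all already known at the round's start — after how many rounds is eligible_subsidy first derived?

Round 1 fires r4, r6, r8, r10, r14, giving household_head, address_verified, has_dependent, adult_resident, exempt_fee.
Round 2 fires r3, r5, r7, giving over_18, identity_verified, case_approved.
Round 3 fires r11, r12, r13, giving citizen, eligible_tier1, notify_finance.
Round 4 fires r1, giving eligible_subsidy.
eligible_subsidy first appears in round 4.

4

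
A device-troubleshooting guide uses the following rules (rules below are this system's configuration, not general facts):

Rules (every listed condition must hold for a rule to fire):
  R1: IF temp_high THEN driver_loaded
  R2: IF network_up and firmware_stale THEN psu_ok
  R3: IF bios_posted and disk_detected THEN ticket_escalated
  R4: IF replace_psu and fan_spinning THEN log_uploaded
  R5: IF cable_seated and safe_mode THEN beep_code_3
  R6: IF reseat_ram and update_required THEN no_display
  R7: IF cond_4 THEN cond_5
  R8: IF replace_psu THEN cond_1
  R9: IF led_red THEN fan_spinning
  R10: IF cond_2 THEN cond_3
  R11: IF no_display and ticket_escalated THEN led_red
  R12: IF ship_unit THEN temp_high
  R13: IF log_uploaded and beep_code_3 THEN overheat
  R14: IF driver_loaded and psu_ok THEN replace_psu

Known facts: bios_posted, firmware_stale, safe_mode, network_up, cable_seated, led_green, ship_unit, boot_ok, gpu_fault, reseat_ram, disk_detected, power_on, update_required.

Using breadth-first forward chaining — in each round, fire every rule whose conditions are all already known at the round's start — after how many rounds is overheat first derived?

5

[1] R2 [IF network_up and firmware_stale THEN psu_ok]; R3 [IF bios_posted and disk_detected THEN ticket_escalated]; R5 [IF cable_seated and safe_mode THEN beep_code_3]; R6 [IF reseat_ram and update_required THEN no_display]; R12 [IF ship_unit THEN temp_high]. ⇒ new: psu_ok, ticket_escalated, beep_code_3, no_display, temp_high.
[2] R1 [IF temp_high THEN driver_loaded]; R11 [IF no_display and ticket_escalated THEN led_red]. ⇒ new: driver_loaded, led_red.
[3] R9 [IF led_red THEN fan_spinning]; R14 [IF driver_loaded and psu_ok THEN replace_psu]. ⇒ new: fan_spinning, replace_psu.
[4] R4 [IF replace_psu and fan_spinning THEN log_uploaded]; R8 [IF replace_psu THEN cond_1]. ⇒ new: log_uploaded, cond_1.
[5] R13 [IF log_uploaded and beep_code_3 THEN overheat]. ⇒ new: overheat.
overheat first appears in round 5.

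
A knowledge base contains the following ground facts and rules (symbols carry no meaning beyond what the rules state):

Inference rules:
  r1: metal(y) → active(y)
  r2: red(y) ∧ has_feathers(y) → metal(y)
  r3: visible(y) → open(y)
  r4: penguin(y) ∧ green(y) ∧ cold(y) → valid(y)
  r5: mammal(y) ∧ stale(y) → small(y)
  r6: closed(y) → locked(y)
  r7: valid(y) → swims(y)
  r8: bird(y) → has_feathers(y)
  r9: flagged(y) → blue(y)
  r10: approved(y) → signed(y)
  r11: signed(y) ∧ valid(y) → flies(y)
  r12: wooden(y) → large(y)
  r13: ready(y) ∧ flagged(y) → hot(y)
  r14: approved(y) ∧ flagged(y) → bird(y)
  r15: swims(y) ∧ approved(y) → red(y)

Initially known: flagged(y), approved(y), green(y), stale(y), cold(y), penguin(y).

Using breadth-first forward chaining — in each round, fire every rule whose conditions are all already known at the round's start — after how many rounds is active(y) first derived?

Round 1 fires r4, r9, r10, r14, giving valid(y), blue(y), signed(y), bird(y).
Round 2 fires r7, r8, r11, giving swims(y), has_feathers(y), flies(y).
Round 3 fires r15, giving red(y).
Round 4 fires r2, giving metal(y).
Round 5 fires r1, giving active(y).
active(y) first appears in round 5.

5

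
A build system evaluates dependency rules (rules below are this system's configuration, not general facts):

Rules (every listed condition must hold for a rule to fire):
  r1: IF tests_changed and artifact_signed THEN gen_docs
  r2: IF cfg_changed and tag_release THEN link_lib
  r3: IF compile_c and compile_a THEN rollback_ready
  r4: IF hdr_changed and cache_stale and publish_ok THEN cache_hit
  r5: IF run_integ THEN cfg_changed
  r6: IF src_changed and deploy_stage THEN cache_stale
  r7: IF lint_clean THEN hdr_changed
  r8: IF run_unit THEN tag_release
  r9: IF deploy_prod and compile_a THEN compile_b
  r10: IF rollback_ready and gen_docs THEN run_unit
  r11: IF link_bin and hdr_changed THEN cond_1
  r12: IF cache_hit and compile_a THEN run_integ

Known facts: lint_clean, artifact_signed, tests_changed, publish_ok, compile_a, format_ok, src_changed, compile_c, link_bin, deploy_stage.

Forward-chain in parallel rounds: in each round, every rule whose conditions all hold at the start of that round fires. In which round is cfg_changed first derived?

[1] r1 [IF tests_changed and artifact_signed THEN gen_docs]; r3 [IF compile_c and compile_a THEN rollback_ready]; r6 [IF src_changed and deploy_stage THEN cache_stale]; r7 [IF lint_clean THEN hdr_changed]. ⇒ new: gen_docs, rollback_ready, cache_stale, hdr_changed.
[2] r4 [IF hdr_changed and cache_stale and publish_ok THEN cache_hit]; r10 [IF rollback_ready and gen_docs THEN run_unit]; r11 [IF link_bin and hdr_changed THEN cond_1]. ⇒ new: cache_hit, run_unit, cond_1.
[3] r8 [IF run_unit THEN tag_release]; r12 [IF cache_hit and compile_a THEN run_integ]. ⇒ new: tag_release, run_integ.
[4] r5 [IF run_integ THEN cfg_changed]. ⇒ new: cfg_changed.
cfg_changed first appears in round 4.

4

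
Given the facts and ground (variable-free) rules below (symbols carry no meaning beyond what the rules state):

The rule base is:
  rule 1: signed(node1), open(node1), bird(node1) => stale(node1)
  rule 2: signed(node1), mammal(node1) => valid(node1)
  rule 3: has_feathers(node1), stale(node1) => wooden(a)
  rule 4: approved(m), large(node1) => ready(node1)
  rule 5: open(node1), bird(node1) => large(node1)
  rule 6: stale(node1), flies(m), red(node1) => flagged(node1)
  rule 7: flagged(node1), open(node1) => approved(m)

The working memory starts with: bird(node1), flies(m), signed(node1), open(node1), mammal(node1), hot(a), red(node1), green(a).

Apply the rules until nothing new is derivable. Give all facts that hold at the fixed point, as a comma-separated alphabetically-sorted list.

approved(m), bird(node1), flagged(node1), flies(m), green(a), hot(a), large(node1), mammal(node1), open(node1), ready(node1), red(node1), signed(node1), stale(node1), valid(node1)

[1] rule 1 [signed(node1), open(node1), bird(node1) => stale(node1)]; rule 2 [signed(node1), mammal(node1) => valid(node1)]; rule 5 [open(node1), bird(node1) => large(node1)]. ⇒ new: stale(node1), valid(node1), large(node1).
[2] rule 6 [stale(node1), flies(m), red(node1) => flagged(node1)]. ⇒ new: flagged(node1).
[3] rule 7 [flagged(node1), open(node1) => approved(m)]. ⇒ new: approved(m).
[4] rule 4 [approved(m), large(node1) => ready(node1)]. ⇒ new: ready(node1).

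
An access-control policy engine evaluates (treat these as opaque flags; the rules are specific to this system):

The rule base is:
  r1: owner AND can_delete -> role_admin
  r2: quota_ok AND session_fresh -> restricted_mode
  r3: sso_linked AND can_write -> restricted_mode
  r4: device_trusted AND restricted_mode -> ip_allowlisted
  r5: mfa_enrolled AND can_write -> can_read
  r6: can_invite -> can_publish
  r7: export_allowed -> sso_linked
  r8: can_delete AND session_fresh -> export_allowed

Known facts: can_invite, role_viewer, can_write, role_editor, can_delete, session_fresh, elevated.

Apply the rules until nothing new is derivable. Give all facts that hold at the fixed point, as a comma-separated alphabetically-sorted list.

Round 1 fires r6, r8, giving can_publish, export_allowed.
Round 2 fires r7, giving sso_linked.
Round 3 fires r3, giving restricted_mode.

can_delete, can_invite, can_publish, can_write, elevated, export_allowed, restricted_mode, role_editor, role_viewer, session_fresh, sso_linked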